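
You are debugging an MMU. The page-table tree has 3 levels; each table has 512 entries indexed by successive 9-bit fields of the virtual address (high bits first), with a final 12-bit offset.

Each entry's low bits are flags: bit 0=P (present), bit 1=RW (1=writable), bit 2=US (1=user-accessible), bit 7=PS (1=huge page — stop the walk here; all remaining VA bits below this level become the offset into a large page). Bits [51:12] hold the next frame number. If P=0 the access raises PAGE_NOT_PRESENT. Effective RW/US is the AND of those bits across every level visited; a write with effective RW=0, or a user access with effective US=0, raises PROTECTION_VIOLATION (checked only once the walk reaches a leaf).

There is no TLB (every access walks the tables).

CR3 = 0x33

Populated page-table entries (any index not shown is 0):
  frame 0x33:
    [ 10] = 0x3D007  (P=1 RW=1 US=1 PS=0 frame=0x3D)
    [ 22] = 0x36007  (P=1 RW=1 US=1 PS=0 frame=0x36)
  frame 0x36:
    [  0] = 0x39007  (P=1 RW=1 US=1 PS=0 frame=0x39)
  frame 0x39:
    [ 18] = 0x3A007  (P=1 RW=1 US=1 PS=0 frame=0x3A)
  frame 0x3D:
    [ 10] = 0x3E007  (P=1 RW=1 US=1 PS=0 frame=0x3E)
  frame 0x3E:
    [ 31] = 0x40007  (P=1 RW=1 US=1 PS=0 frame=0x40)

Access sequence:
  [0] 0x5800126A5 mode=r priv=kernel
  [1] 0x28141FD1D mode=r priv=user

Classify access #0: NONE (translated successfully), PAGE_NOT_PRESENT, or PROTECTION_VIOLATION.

Per-access translation:
#0 VA=0x5800126A5 (r,kernel):
  [0] read 0x33 idx=22: raw=0x36007 flags P=1 W=1 U=1 S=0
  [1] read 0x36 idx=0: raw=0x39007 flags P=1 W=1 U=1 S=0
  [2] read 0x39 idx=18: raw=0x3A007 flags P=1 W=1 U=1 S=0
  → PA=0x3A6A5  (3 entries read)
#1 VA=0x28141FD1D (r,user):
  [0] read 0x33 idx=10: raw=0x3D007 flags P=1 W=1 U=1 S=0
  [1] read 0x3D idx=10: raw=0x3E007 flags P=1 W=1 U=1 S=0
  [2] read 0x3E idx=31: raw=0x40007 flags P=1 W=1 U=1 S=0
  → PA=0x40D1D  (3 entries read)

Access #0 fault: NONE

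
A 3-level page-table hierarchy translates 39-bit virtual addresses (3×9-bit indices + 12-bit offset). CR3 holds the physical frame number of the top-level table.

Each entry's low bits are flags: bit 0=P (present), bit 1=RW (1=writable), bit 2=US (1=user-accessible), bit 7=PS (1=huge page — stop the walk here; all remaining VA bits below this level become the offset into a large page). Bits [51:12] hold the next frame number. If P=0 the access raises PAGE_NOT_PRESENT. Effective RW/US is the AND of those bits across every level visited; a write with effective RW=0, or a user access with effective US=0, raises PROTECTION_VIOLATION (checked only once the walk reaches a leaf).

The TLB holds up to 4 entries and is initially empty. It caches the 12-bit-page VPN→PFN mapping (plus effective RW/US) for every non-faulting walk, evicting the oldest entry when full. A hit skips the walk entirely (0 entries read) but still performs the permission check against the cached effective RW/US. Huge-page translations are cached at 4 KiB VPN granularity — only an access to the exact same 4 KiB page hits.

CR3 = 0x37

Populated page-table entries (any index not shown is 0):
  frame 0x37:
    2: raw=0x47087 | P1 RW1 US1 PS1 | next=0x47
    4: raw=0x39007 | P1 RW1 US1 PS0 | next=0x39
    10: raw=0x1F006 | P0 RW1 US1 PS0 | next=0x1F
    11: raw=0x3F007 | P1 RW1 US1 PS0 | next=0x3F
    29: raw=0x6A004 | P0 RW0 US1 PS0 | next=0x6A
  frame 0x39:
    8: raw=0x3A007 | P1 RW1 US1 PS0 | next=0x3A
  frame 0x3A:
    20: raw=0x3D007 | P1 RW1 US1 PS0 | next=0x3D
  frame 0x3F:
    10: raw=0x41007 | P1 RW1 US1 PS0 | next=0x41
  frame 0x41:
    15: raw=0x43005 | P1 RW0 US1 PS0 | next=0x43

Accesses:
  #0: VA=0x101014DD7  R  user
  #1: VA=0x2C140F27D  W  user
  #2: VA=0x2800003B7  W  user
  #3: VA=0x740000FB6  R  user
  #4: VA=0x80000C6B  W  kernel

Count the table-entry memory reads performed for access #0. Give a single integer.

Trace:
#0 VA=0x101014DD7 (r,user):
  [0] read 0x37 idx=4: raw=0x39007 flags P=1 W=1 U=1 S=0
  [1] read 0x39 idx=8: raw=0x3A007 flags P=1 W=1 U=1 S=0
  [2] read 0x3A idx=20: raw=0x3D007 flags P=1 W=1 U=1 S=0
  ⇒ phys 0x3DDD7  [3 reads]
#1 VA=0x2C140F27D (w,user):
  [0] read 0x37 idx=11: raw=0x3F007 flags P=1 W=1 U=1 S=0
  [1] read 0x3F idx=10: raw=0x41007 flags P=1 W=1 U=1 S=0
  [2] read 0x41 idx=15: raw=0x43005 flags P=1 W=0 U=1 S=0
  ✗ PROTECTION_VIOLATION  [3 reads]
#2 VA=0x2800003B7 (w,user):
  [0] read 0x37 idx=10: raw=0x1F006 flags P=0 W=1 U=1 S=0
  ✗ PAGE_NOT_PRESENT  [1 reads]
#3 VA=0x740000FB6 (r,user):
  [0] read 0x37 idx=29: raw=0x6A004 flags P=0 W=0 U=1 S=0
  ✗ PAGE_NOT_PRESENT  [1 reads]
#4 VA=0x80000C6B (w,kernel):
  [0] read 0x37 idx=2: raw=0x47087 flags P=1 W=1 U=1 S=1
  ⇒ phys 0x47C6B (huge @L0)  [1 reads]

Entries read for #0: 3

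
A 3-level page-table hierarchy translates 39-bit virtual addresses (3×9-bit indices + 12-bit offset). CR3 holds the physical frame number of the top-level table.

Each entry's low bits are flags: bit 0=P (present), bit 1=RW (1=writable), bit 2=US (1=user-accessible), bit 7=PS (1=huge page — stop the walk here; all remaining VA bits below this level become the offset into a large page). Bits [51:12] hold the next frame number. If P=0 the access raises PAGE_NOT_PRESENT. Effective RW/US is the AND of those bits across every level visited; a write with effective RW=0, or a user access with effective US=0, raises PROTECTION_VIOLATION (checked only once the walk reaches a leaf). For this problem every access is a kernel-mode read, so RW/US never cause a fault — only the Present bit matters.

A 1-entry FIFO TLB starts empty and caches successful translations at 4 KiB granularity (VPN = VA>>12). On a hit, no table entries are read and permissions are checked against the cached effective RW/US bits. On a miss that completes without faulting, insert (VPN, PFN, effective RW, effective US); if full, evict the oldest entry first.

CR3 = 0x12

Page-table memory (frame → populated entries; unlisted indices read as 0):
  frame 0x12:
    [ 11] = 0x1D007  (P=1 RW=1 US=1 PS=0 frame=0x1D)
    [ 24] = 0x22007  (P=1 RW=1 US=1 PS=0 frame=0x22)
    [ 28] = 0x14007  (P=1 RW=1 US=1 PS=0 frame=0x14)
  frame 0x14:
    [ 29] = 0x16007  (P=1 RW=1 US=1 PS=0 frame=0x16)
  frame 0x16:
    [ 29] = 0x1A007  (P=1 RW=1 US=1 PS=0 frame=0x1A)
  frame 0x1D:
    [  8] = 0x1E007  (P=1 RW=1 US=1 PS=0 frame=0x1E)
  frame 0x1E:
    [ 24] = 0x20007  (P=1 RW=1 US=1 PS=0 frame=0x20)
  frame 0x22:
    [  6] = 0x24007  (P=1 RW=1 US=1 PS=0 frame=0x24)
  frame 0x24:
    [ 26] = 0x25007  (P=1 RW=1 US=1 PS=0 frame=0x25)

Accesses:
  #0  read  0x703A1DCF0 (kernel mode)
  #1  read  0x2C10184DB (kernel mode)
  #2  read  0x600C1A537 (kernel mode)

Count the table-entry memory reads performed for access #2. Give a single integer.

Walk each access:
#0 VA=0x703A1DCF0 (r,kernel):
  [0] read 0x12 idx=28: raw=0x14007 flags P=1 W=1 U=1 S=0
  [1] read 0x14 idx=29: raw=0x16007 flags P=1 W=1 U=1 S=0
  [2] read 0x16 idx=29: raw=0x1A007 flags P=1 W=1 U=1 S=0
  ⇒ phys 0x1ACF0  [3 reads]
#1 VA=0x2C10184DB (r,kernel):
  [0] read 0x12 idx=11: raw=0x1D007 flags P=1 W=1 U=1 S=0
  [1] read 0x1D idx=8: raw=0x1E007 flags P=1 W=1 U=1 S=0
  [2] read 0x1E idx=24: raw=0x20007 flags P=1 W=1 U=1 S=0
  ⇒ phys 0x204DB  [3 reads]
#2 VA=0x600C1A537 (r,kernel):
  [0] read 0x12 idx=24: raw=0x22007 flags P=1 W=1 U=1 S=0
  [1] read 0x22 idx=6: raw=0x24007 flags P=1 W=1 U=1 S=0
  [2] read 0x24 idx=26: raw=0x25007 flags P=1 W=1 U=1 S=0
  ⇒ phys 0x25537  [3 reads]

Entries read for #2: 3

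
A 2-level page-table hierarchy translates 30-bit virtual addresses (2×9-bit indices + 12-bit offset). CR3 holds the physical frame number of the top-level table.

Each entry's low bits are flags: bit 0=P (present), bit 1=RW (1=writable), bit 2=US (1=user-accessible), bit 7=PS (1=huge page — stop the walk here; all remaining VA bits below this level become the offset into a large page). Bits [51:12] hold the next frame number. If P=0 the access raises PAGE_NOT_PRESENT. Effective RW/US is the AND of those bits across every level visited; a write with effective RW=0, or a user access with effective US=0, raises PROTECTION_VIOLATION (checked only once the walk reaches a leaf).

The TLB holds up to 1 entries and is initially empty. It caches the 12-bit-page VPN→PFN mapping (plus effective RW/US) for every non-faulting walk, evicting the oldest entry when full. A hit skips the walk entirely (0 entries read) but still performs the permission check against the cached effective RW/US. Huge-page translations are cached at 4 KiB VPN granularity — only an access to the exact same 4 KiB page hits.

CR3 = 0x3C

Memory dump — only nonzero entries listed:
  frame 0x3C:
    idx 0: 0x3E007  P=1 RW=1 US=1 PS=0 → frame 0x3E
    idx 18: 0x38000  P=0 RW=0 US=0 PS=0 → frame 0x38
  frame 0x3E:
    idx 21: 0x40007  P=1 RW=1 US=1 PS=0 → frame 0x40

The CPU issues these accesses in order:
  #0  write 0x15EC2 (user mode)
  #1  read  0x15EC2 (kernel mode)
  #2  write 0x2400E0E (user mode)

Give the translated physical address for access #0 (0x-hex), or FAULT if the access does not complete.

Trace:
#0 VA=0x15EC2 (w,user):
  L0 @0x3C[0] → 0x3E007  P=1,RW=1,US=1,PS=0
  L1 @0x3E[21] → 0x40007  P=1,RW=1,US=1,PS=0
  ⇒ phys 0x40EC2  [2 reads]
#1 VA=0x15EC2 (r,kernel):
  TLB hit vpn=0x15 → PA=0x40EC2
#2 VA=0x2400E0E (w,user):
  L0 @0x3C[18] → 0x38000  P=0,RW=0,US=0,PS=0
  ⇒ fault: PAGE_NOT_PRESENT  — 1 lookups

Access #0 PA: 0x40EC2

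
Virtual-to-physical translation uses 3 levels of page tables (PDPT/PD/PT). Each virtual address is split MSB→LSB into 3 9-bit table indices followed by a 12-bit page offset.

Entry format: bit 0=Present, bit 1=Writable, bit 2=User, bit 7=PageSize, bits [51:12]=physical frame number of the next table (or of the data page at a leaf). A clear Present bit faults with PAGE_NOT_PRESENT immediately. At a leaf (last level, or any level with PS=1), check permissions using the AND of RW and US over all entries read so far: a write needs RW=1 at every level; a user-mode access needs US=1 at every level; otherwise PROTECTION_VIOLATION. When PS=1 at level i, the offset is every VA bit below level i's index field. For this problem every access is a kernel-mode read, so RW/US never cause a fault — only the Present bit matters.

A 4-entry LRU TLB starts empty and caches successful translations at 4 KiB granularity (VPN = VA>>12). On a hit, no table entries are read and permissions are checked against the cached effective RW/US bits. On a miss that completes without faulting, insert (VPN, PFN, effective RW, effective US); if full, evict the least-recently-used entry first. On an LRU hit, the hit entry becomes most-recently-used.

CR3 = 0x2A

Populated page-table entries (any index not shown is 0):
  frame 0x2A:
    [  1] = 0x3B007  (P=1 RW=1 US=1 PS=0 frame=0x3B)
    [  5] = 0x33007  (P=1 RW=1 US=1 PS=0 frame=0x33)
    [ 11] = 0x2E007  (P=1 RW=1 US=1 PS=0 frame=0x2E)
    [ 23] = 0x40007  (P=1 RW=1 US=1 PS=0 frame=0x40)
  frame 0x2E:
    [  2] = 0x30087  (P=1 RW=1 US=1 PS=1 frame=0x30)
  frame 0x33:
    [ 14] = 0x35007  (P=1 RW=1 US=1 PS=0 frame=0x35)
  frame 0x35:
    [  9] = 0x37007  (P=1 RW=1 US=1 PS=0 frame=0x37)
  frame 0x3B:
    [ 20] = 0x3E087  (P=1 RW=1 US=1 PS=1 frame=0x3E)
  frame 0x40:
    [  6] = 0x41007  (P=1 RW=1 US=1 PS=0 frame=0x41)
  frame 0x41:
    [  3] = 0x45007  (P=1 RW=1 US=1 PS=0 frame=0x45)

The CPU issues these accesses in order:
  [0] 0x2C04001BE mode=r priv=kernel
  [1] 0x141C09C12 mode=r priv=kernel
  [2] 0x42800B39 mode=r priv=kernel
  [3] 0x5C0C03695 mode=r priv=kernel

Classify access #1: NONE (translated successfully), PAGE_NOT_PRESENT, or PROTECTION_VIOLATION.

Per-access translation:
#0 VA=0x2C04001BE (r,kernel):
  lvl0: tbl 0x2A, slot 11 ⇒ 0x2E007 (P1/RW1/US1/PS0)
  lvl1: tbl 0x2E, slot 2 ⇒ 0x30087 (P1/RW1/US1/PS1)
  → PA=0x301BE (huge @L1)  (2 entries read)
#1 VA=0x141C09C12 (r,kernel):
  lvl0: tbl 0x2A, slot 5 ⇒ 0x33007 (P1/RW1/US1/PS0)
  lvl1: tbl 0x33, slot 14 ⇒ 0x35007 (P1/RW1/US1/PS0)
  lvl2: tbl 0x35, slot 9 ⇒ 0x37007 (P1/RW1/US1/PS0)
  → PA=0x37C12  (3 entries read)
#2 VA=0x42800B39 (r,kernel):
  lvl0: tbl 0x2A, slot 1 ⇒ 0x3B007 (P1/RW1/US1/PS0)
  lvl1: tbl 0x3B, slot 20 ⇒ 0x3E087 (P1/RW1/US1/PS1)
  → PA=0x3EB39 (huge @L1)  (2 entries read)
#3 VA=0x5C0C03695 (r,kernel):
  lvl0: tbl 0x2A, slot 23 ⇒ 0x40007 (P1/RW1/US1/PS0)
  lvl1: tbl 0x40, slot 6 ⇒ 0x41007 (P1/RW1/US1/PS0)
  lvl2: tbl 0x41, slot 3 ⇒ 0x45007 (P1/RW1/US1/PS0)
  → PA=0x45695  (3 entries read)

Access #1 fault: NONE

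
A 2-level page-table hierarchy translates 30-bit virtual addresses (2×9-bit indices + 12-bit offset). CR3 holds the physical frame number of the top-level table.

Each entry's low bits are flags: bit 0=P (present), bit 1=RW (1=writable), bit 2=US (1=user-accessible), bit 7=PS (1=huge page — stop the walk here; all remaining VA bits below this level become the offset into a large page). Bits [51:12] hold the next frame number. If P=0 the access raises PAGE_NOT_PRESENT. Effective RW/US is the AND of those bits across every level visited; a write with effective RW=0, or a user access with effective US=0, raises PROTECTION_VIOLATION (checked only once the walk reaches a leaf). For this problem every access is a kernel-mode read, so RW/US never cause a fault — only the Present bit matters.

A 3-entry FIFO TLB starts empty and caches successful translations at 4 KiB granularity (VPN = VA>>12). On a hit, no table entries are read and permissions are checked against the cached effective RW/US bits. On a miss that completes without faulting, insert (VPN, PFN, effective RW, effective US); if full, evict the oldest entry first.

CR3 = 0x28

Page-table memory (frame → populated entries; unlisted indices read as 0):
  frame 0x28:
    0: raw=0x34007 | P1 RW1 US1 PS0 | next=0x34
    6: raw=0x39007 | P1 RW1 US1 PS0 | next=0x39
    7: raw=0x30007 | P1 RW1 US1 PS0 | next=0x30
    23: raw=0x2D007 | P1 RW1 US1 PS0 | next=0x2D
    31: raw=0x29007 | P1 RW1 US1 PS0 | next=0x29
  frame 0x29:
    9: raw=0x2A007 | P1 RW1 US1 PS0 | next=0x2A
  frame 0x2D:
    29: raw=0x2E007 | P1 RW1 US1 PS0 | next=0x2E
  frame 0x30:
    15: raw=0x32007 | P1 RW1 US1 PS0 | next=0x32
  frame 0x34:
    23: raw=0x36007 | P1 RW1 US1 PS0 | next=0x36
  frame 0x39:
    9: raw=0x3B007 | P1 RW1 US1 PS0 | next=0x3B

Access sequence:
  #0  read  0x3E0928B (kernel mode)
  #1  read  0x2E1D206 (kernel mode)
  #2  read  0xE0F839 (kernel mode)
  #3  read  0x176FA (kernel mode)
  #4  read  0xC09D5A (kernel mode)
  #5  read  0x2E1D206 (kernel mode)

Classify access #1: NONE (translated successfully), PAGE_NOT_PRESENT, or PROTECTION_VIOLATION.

Trace:
#0 VA=0x3E0928B (r,kernel):
  lvl0: tbl 0x28, slot 31 ⇒ 0x29007 (P1/RW1/US1/PS0)
  lvl1: tbl 0x29, slot 9 ⇒ 0x2A007 (P1/RW1/US1/PS0)
  → PA=0x2A28B  (2 entries read)
#1 VA=0x2E1D206 (r,kernel):
  lvl0: tbl 0x28, slot 23 ⇒ 0x2D007 (P1/RW1/US1/PS0)
  lvl1: tbl 0x2D, slot 29 ⇒ 0x2E007 (P1/RW1/US1/PS0)
  → PA=0x2E206  (2 entries read)
#2 VA=0xE0F839 (r,kernel):
  lvl0: tbl 0x28, slot 7 ⇒ 0x30007 (P1/RW1/US1/PS0)
  lvl1: tbl 0x30, slot 15 ⇒ 0x32007 (P1/RW1/US1/PS0)
  → PA=0x32839  (2 entries read)
#3 VA=0x176FA (r,kernel):
  lvl0: tbl 0x28, slot 0 ⇒ 0x34007 (P1/RW1/US1/PS0)
  lvl1: tbl 0x34, slot 23 ⇒ 0x36007 (P1/RW1/US1/PS0)
  → PA=0x366FA  (2 entries read)
#4 VA=0xC09D5A (r,kernel):
  lvl0: tbl 0x28, slot 6 ⇒ 0x39007 (P1/RW1/US1/PS0)
  lvl1: tbl 0x39, slot 9 ⇒ 0x3B007 (P1/RW1/US1/PS0)
  → PA=0x3BD5A  (2 entries read)
#5 VA=0x2E1D206 (r,kernel):
  lvl0: tbl 0x28, slot 23 ⇒ 0x2D007 (P1/RW1/US1/PS0)
  lvl1: tbl 0x2D, slot 29 ⇒ 0x2E007 (P1/RW1/US1/PS0)
  → PA=0x2E206  (2 entries read)

Access #1 fault: NONE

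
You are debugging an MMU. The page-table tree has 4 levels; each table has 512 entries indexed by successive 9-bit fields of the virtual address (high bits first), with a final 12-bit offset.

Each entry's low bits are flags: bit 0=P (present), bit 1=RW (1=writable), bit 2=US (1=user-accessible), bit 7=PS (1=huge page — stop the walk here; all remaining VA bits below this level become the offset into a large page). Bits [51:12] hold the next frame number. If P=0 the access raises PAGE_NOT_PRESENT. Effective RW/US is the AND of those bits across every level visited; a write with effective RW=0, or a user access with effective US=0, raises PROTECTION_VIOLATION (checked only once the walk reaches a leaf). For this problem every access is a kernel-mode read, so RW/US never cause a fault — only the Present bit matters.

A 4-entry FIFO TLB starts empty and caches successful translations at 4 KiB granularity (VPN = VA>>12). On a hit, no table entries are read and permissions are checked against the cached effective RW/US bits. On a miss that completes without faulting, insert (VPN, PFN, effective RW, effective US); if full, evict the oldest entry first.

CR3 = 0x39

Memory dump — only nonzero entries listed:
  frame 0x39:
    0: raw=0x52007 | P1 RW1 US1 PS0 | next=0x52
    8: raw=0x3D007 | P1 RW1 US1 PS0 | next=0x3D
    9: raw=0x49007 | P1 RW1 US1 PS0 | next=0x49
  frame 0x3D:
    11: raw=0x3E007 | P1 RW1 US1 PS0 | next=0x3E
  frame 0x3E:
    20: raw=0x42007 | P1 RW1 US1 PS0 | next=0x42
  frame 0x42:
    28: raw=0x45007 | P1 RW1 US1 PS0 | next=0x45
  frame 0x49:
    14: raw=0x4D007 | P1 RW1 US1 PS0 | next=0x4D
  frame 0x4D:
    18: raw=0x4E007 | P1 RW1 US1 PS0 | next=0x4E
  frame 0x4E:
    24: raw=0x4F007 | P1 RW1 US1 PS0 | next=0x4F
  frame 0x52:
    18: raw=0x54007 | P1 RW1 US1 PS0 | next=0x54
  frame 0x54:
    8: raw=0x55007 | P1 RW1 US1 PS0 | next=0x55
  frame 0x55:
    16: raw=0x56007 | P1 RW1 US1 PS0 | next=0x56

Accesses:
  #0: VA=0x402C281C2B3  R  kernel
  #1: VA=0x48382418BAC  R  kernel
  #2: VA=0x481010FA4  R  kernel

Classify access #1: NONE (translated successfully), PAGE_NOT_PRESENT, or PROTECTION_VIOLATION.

Trace:
#0 VA=0x402C281C2B3 (r,kernel):
  L0: frame=0x39 idx=8 entry=0x3D007 [P=1 RW=1 US=1 PS=0]
  L1: frame=0x3D idx=11 entry=0x3E007 [P=1 RW=1 US=1 PS=0]
  L2: frame=0x3E idx=20 entry=0x42007 [P=1 RW=1 US=1 PS=0]
  L3: frame=0x42 idx=28 entry=0x45007 [P=1 RW=1 US=1 PS=0]
  → PA=0x452B3  (4 entries read)
#1 VA=0x48382418BAC (r,kernel):
  L0: frame=0x39 idx=9 entry=0x49007 [P=1 RW=1 US=1 PS=0]
  L1: frame=0x49 idx=14 entry=0x4D007 [P=1 RW=1 US=1 PS=0]
  L2: frame=0x4D idx=18 entry=0x4E007 [P=1 RW=1 US=1 PS=0]
  L3: frame=0x4E idx=24 entry=0x4F007 [P=1 RW=1 US=1 PS=0]
  → PA=0x4FBAC  (4 entries read)
#2 VA=0x481010FA4 (r,kernel):
  L0: frame=0x39 idx=0 entry=0x52007 [P=1 RW=1 US=1 PS=0]
  L1: frame=0x52 idx=18 entry=0x54007 [P=1 RW=1 US=1 PS=0]
  L2: frame=0x54 idx=8 entry=0x55007 [P=1 RW=1 US=1 PS=0]
  L3: frame=0x55 idx=16 entry=0x56007 [P=1 RW=1 US=1 PS=0]
  → PA=0x56FA4  (4 entries read)

Access #1 fault: NONE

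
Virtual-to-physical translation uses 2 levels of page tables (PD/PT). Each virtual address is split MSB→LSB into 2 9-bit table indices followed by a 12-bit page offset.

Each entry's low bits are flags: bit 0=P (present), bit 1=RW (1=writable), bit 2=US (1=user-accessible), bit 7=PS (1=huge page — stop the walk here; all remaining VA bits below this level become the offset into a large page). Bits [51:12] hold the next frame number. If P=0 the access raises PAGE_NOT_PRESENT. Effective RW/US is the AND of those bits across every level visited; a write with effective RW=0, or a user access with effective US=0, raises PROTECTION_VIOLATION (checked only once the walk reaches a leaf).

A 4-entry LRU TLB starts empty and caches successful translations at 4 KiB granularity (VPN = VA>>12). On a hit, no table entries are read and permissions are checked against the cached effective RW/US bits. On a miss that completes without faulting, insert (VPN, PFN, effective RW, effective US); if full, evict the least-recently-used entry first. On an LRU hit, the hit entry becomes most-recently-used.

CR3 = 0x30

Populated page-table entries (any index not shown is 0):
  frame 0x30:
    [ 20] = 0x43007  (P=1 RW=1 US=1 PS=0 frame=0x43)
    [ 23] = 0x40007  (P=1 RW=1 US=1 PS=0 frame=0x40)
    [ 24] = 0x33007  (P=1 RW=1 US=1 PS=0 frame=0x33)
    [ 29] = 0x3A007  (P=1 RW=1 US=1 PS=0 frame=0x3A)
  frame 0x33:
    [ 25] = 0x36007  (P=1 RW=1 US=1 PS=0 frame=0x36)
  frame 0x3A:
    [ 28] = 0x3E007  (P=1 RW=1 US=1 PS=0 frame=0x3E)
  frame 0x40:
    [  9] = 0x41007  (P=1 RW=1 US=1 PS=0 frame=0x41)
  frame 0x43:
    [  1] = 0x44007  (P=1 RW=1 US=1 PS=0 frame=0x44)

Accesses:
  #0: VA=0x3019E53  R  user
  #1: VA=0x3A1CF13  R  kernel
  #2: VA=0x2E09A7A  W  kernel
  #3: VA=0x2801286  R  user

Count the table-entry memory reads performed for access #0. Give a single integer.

Walk each access:
#0 VA=0x3019E53 (r,user):
  L0 @0x30[24] → 0x33007  P=1,RW=1,US=1,PS=0
  L1 @0x33[25] → 0x36007  P=1,RW=1,US=1,PS=0
  → PA=0x36E53  (2 entries read)
#1 VA=0x3A1CF13 (r,kernel):
  L0 @0x30[29] → 0x3A007  P=1,RW=1,US=1,PS=0
  L1 @0x3A[28] → 0x3E007  P=1,RW=1,US=1,PS=0
  → PA=0x3EF13  (2 entries read)
#2 VA=0x2E09A7A (w,kernel):
  L0 @0x30[23] → 0x40007  P=1,RW=1,US=1,PS=0
  L1 @0x40[9] → 0x41007  P=1,RW=1,US=1,PS=0
  → PA=0x41A7A  (2 entries read)
#3 VA=0x2801286 (r,user):
  L0 @0x30[20] → 0x43007  P=1,RW=1,US=1,PS=0
  L1 @0x43[1] → 0x44007  P=1,RW=1,US=1,PS=0
  → PA=0x44286  (2 entries read)

Entries read for #0: 2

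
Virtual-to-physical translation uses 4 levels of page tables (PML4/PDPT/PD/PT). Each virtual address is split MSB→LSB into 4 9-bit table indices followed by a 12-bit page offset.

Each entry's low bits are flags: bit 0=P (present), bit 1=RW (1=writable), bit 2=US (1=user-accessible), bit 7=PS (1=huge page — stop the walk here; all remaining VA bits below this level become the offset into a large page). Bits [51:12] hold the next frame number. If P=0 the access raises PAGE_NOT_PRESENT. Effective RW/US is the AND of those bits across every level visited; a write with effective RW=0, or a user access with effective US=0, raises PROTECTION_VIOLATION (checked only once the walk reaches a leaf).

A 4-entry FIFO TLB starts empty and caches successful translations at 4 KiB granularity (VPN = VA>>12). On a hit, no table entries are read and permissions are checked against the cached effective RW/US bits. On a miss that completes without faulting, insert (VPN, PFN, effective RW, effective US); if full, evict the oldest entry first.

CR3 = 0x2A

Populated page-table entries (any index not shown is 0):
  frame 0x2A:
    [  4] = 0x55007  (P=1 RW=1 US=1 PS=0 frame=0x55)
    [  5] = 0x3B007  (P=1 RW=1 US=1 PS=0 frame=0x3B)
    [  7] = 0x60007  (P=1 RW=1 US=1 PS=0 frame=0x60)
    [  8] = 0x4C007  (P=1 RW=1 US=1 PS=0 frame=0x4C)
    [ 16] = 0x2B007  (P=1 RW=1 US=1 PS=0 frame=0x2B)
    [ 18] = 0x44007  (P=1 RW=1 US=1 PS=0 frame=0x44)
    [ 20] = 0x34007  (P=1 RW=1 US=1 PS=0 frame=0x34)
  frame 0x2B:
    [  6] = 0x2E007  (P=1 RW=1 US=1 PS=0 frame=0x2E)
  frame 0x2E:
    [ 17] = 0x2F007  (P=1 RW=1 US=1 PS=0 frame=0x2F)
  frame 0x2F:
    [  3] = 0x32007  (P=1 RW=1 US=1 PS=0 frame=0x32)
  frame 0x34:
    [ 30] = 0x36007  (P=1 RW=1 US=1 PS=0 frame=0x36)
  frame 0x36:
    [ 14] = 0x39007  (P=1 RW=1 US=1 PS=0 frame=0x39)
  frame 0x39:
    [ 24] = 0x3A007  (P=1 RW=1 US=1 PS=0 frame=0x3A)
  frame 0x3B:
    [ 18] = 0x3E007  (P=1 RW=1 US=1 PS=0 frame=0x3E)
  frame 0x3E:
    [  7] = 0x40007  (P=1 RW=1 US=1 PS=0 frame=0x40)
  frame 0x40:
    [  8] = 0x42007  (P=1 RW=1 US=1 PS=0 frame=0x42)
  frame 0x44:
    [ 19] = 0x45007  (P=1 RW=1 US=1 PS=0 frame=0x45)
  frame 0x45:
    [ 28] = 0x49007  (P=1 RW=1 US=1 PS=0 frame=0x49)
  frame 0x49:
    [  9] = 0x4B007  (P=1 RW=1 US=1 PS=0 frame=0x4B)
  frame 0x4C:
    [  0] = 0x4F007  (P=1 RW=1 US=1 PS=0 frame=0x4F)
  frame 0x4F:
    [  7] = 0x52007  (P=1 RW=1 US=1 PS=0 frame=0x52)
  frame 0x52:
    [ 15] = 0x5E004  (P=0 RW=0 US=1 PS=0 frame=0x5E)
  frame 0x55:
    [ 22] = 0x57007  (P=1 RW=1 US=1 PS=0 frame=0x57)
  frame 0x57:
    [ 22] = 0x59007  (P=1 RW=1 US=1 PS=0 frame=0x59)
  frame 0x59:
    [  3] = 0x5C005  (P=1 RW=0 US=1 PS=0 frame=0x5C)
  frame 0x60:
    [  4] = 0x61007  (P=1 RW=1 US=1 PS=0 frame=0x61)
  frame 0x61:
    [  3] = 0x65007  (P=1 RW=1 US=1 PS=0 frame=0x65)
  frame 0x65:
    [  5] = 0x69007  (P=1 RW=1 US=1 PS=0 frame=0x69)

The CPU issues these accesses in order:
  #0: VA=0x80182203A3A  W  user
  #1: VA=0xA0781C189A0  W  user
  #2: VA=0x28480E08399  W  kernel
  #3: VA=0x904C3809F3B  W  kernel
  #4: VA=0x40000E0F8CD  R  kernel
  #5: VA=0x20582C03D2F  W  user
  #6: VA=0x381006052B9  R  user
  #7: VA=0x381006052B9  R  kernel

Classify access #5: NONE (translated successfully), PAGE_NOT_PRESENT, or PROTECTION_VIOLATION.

Per-access translation:
#0 VA=0x80182203A3A (w,user):
  [0] read 0x2A idx=16: raw=0x2B007 flags P=1 W=1 U=1 S=0
  [1] read 0x2B idx=6: raw=0x2E007 flags P=1 W=1 U=1 S=0
  [2] read 0x2E idx=17: raw=0x2F007 flags P=1 W=1 U=1 S=0
  [3] read 0x2F idx=3: raw=0x32007 flags P=1 W=1 U=1 S=0
  → PA=0x32A3A  (4 entries read)
#1 VA=0xA0781C189A0 (w,user):
  [0] read 0x2A idx=20: raw=0x34007 flags P=1 W=1 U=1 S=0
  [1] read 0x34 idx=30: raw=0x36007 flags P=1 W=1 U=1 S=0
  [2] read 0x36 idx=14: raw=0x39007 flags P=1 W=1 U=1 S=0
  [3] read 0x39 idx=24: raw=0x3A007 flags P=1 W=1 U=1 S=0
  → PA=0x3A9A0  (4 entries read)
#2 VA=0x28480E08399 (w,kernel):
  [0] read 0x2A idx=5: raw=0x3B007 flags P=1 W=1 U=1 S=0
  [1] read 0x3B idx=18: raw=0x3E007 flags P=1 W=1 U=1 S=0
  [2] read 0x3E idx=7: raw=0x40007 flags P=1 W=1 U=1 S=0
  [3] read 0x40 idx=8: raw=0x42007 flags P=1 W=1 U=1 S=0
  → PA=0x42399  (4 entries read)
#3 VA=0x904C3809F3B (w,kernel):
  [0] read 0x2A idx=18: raw=0x44007 flags P=1 W=1 U=1 S=0
  [1] read 0x44 idx=19: raw=0x45007 flags P=1 W=1 U=1 S=0
  [2] read 0x45 idx=28: raw=0x49007 flags P=1 W=1 U=1 S=0
  [3] read 0x49 idx=9: raw=0x4B007 flags P=1 W=1 U=1 S=0
  → PA=0x4BF3B  (4 entries read)
#4 VA=0x40000E0F8CD (r,kernel):
  [0] read 0x2A idx=8: raw=0x4C007 flags P=1 W=1 U=1 S=0
  [1] read 0x4C idx=0: raw=0x4F007 flags P=1 W=1 U=1 S=0
  [2] read 0x4F idx=7: raw=0x52007 flags P=1 W=1 U=1 S=0
  [3] read 0x52 idx=15: raw=0x5E004 flags P=0 W=0 U=1 S=0
  ⇒ fault: PAGE_NOT_PRESENT  — 4 lookups
#5 VA=0x20582C03D2F (w,user):
  [0] read 0x2A idx=4: raw=0x55007 flags P=1 W=1 U=1 S=0
  [1] read 0x55 idx=22: raw=0x57007 flags P=1 W=1 U=1 S=0
  [2] read 0x57 idx=22: raw=0x59007 flags P=1 W=1 U=1 S=0
  [3] read 0x59 idx=3: raw=0x5C005 flags P=1 W=0 U=1 S=0
  ⇒ fault: PROTECTION_VIOLATION  — 4 lookups
#6 VA=0x381006052B9 (r,user):
  [0] read 0x2A idx=7: raw=0x60007 flags P=1 W=1 U=1 S=0
  [1] read 0x60 idx=4: raw=0x61007 flags P=1 W=1 U=1 S=0
  [2] read 0x61 idx=3: raw=0x65007 flags P=1 W=1 U=1 S=0
  [3] read 0x65 idx=5: raw=0x69007 flags P=1 W=1 U=1 S=0
  → PA=0x692B9  (4 entries read)
#7 VA=0x381006052B9 (r,kernel):
  TLB hit vpn=0x38100605 → PA=0x692B9

Access #5 fault: PROTECTION_VIOLATION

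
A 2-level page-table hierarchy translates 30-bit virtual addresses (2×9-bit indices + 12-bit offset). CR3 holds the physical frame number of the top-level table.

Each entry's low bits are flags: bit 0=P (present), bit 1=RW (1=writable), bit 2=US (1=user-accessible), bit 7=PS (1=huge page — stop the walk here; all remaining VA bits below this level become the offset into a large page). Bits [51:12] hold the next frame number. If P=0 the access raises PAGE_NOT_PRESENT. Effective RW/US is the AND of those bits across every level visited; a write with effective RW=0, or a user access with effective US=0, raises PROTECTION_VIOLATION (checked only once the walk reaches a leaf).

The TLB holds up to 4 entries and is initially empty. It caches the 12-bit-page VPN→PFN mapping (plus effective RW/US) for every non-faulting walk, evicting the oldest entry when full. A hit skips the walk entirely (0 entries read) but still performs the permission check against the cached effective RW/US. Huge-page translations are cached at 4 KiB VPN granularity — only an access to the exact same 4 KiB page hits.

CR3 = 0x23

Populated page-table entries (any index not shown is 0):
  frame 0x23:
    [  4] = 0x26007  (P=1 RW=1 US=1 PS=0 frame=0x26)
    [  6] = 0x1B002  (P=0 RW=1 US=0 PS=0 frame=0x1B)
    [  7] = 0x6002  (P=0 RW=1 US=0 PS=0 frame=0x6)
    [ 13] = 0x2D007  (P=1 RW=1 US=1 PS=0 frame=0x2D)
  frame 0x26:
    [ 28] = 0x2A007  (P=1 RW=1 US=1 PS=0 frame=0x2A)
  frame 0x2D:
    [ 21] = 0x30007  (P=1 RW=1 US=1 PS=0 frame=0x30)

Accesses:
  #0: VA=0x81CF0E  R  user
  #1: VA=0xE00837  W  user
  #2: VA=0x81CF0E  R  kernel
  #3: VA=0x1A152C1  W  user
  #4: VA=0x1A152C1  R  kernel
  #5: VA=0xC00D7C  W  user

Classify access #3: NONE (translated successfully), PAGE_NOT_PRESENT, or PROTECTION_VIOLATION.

Walk each access:
#0 VA=0x81CF0E (r,user):
  L0 @0x23[4] → 0x26007  P=1,RW=1,US=1,PS=0
  L1 @0x26[28] → 0x2A007  P=1,RW=1,US=1,PS=0
  ⇒ phys 0x2AF0E  [2 reads]
#1 VA=0xE00837 (w,user):
  L0 @0x23[7] → 0x6002  P=0,RW=1,US=0,PS=0
  ⇒ fault: PAGE_NOT_PRESENT  — 1 lookups
#2 VA=0x81CF0E (r,kernel):
  TLB hit vpn=0x81C → PA=0x2AF0E
#3 VA=0x1A152C1 (w,user):
  L0 @0x23[13] → 0x2D007  P=1,RW=1,US=1,PS=0
  L1 @0x2D[21] → 0x30007  P=1,RW=1,US=1,PS=0
  ⇒ phys 0x302C1  [2 reads]
#4 VA=0x1A152C1 (r,kernel):
  TLB hit vpn=0x1A15 → PA=0x302C1
#5 VA=0xC00D7C (w,user):
  L0 @0x23[6] → 0x1B002  P=0,RW=1,US=0,PS=0
  ⇒ fault: PAGE_NOT_PRESENT  — 1 lookups

Access #3 fault: NONE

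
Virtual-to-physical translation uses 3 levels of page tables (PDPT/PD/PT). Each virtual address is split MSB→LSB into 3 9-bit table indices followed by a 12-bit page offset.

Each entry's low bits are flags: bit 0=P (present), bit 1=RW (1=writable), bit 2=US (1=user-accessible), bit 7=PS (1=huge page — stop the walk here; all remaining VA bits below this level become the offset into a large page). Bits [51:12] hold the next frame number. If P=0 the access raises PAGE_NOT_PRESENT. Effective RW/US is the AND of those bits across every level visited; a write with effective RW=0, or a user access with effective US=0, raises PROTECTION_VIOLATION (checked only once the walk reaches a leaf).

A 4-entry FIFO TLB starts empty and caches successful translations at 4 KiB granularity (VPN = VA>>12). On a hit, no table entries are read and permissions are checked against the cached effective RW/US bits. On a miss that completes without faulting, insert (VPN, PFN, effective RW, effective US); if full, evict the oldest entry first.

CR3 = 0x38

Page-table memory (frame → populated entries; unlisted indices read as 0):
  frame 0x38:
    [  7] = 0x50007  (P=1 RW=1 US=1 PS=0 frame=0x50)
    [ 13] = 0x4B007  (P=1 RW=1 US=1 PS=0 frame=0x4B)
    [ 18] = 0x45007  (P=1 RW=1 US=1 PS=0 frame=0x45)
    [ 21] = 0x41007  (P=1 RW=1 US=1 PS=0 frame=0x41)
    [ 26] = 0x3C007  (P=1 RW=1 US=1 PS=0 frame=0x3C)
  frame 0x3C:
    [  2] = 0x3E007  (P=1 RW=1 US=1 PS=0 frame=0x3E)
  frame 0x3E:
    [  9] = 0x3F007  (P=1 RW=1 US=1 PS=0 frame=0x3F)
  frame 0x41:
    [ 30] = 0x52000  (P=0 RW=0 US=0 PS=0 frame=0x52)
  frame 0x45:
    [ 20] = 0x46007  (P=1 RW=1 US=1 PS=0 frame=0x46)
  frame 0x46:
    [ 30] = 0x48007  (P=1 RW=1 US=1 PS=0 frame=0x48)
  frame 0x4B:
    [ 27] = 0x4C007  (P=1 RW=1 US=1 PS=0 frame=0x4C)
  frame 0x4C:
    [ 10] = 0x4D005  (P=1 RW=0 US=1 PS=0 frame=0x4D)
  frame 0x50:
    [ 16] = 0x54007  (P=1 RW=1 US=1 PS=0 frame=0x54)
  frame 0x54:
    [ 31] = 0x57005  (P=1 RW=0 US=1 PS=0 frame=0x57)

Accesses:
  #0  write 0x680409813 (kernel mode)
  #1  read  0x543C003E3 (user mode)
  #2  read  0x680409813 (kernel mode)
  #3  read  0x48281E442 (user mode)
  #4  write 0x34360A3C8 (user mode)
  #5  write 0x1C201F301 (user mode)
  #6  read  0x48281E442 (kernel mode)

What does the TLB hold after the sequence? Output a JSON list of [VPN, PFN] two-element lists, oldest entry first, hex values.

Per-access translation:
#0 VA=0x680409813 (w,kernel):
  lvl0: tbl 0x38, slot 26 ⇒ 0x3C007 (P1/RW1/US1/PS0)
  lvl1: tbl 0x3C, slot 2 ⇒ 0x3E007 (P1/RW1/US1/PS0)
  lvl2: tbl 0x3E, slot 9 ⇒ 0x3F007 (P1/RW1/US1/PS0)
  ✓ 0x3F813  — 3 lookups
#1 VA=0x543C003E3 (r,user):
  lvl0: tbl 0x38, slot 21 ⇒ 0x41007 (P1/RW1/US1/PS0)
  lvl1: tbl 0x41, slot 30 ⇒ 0x52000 (P0/RW0/US0/PS0)
  ✗ PAGE_NOT_PRESENT  [2 reads]
#2 VA=0x680409813 (r,kernel):
  TLB hit vpn=0x680409 → PA=0x3F813
#3 VA=0x48281E442 (r,user):
  lvl0: tbl 0x38, slot 18 ⇒ 0x45007 (P1/RW1/US1/PS0)
  lvl1: tbl 0x45, slot 20 ⇒ 0x46007 (P1/RW1/US1/PS0)
  lvl2: tbl 0x46, slot 30 ⇒ 0x48007 (P1/RW1/US1/PS0)
  ✓ 0x48442  — 3 lookups
#4 VA=0x34360A3C8 (w,user):
  lvl0: tbl 0x38, slot 13 ⇒ 0x4B007 (P1/RW1/US1/PS0)
  lvl1: tbl 0x4B, slot 27 ⇒ 0x4C007 (P1/RW1/US1/PS0)
  lvl2: tbl 0x4C, slot 10 ⇒ 0x4D005 (P1/RW0/US1/PS0)
  ✗ PROTECTION_VIOLATION  [3 reads]
#5 VA=0x1C201F301 (w,user):
  lvl0: tbl 0x38, slot 7 ⇒ 0x50007 (P1/RW1/US1/PS0)
  lvl1: tbl 0x50, slot 16 ⇒ 0x54007 (P1/RW1/US1/PS0)
  lvl2: tbl 0x54, slot 31 ⇒ 0x57005 (P1/RW0/US1/PS0)
  ✗ PROTECTION_VIOLATION  [3 reads]
#6 VA=0x48281E442 (r,kernel):
  TLB hit vpn=0x48281E → PA=0x48442

TLB: [["0x680409", "0x3F"], ["0x48281E", "0x48"]]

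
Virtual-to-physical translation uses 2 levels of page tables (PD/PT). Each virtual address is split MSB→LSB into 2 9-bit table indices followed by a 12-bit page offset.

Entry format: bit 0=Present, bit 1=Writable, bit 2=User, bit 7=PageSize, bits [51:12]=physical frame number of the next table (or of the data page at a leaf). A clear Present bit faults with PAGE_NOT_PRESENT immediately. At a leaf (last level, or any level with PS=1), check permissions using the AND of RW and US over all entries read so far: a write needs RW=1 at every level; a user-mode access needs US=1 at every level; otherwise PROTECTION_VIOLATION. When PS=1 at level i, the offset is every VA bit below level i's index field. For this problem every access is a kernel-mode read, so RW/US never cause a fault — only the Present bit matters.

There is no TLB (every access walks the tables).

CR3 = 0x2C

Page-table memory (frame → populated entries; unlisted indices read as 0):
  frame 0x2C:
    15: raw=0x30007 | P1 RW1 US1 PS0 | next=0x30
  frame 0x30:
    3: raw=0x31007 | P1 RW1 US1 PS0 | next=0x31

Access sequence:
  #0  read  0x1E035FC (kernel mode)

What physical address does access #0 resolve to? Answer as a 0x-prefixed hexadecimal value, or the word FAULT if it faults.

Trace:
#0 VA=0x1E035FC (r,kernel):
  L0 @0x2C[15] → 0x30007  P=1,RW=1,US=1,PS=0
  L1 @0x30[3] → 0x31007  P=1,RW=1,US=1,PS=0
  → PA=0x315FC  (2 entries read)

Access #0 PA: 0x315FC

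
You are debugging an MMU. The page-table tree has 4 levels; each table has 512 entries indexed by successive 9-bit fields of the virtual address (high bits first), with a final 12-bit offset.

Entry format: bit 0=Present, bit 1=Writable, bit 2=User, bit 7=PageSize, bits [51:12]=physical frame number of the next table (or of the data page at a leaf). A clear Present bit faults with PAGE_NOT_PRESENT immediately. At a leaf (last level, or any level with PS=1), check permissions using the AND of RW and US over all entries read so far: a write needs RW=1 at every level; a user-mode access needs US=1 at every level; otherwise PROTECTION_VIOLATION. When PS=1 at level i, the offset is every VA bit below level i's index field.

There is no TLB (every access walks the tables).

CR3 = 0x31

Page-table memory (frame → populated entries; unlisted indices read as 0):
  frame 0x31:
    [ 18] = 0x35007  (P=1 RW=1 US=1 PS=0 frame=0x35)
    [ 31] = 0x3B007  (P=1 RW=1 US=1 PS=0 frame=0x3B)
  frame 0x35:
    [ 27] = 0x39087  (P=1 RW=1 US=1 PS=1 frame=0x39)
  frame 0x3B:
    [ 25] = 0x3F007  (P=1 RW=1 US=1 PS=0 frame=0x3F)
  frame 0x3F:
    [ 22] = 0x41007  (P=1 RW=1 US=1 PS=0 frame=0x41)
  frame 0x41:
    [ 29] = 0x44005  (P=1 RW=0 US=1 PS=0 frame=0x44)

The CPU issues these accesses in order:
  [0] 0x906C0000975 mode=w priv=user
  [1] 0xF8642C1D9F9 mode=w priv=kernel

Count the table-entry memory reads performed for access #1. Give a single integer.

Walk each access:
#0 VA=0x906C0000975 (w,user):
  L0: frame=0x31 idx=18 entry=0x35007 [P=1 RW=1 US=1 PS=0]
  L1: frame=0x35 idx=27 entry=0x39087 [P=1 RW=1 US=1 PS=1]
  ⇒ phys 0x39975 (huge @L1)  [2 reads]
#1 VA=0xF8642C1D9F9 (w,kernel):
  L0: frame=0x31 idx=31 entry=0x3B007 [P=1 RW=1 US=1 PS=0]
  L1: frame=0x3B idx=25 entry=0x3F007 [P=1 RW=1 US=1 PS=0]
  L2: frame=0x3F idx=22 entry=0x41007 [P=1 RW=1 US=1 PS=0]
  L3: frame=0x41 idx=29 entry=0x44005 [P=1 RW=0 US=1 PS=0]
  ⇒ fault: PROTECTION_VIOLATION  — 4 lookups

Entries read for #1: 4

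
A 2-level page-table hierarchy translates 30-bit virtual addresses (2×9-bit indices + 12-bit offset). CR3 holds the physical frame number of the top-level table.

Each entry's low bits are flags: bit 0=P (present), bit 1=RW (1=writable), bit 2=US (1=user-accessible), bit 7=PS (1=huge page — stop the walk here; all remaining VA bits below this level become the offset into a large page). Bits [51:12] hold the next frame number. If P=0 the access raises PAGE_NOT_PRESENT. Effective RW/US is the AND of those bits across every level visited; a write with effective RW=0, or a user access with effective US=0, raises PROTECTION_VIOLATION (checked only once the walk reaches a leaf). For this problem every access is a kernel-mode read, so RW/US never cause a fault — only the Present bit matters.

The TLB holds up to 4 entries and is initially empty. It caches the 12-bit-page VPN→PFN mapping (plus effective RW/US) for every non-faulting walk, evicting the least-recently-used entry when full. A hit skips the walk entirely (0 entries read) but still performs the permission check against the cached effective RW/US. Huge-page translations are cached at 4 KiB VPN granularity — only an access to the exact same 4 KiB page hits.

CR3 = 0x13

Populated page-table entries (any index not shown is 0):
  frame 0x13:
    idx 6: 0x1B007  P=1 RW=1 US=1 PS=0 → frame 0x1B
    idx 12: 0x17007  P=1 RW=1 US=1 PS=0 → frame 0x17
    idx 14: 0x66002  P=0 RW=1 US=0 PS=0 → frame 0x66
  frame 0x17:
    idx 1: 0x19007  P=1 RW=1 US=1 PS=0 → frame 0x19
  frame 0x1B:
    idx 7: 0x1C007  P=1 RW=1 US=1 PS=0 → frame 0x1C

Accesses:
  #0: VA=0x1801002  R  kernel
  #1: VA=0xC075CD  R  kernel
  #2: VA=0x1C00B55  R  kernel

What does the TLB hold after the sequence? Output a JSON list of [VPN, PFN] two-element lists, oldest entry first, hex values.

Per-access translation:
#0 VA=0x1801002 (r,kernel):
  [0] read 0x13 idx=12: raw=0x17007 flags P=1 W=1 U=1 S=0
  [1] read 0x17 idx=1: raw=0x19007 flags P=1 W=1 U=1 S=0
  → PA=0x19002  (2 entries read)
#1 VA=0xC075CD (r,kernel):
  [0] read 0x13 idx=6: raw=0x1B007 flags P=1 W=1 U=1 S=0
  [1] read 0x1B idx=7: raw=0x1C007 flags P=1 W=1 U=1 S=0
  → PA=0x1C5CD  (2 entries read)
#2 VA=0x1C00B55 (r,kernel):
  [0] read 0x13 idx=14: raw=0x66002 flags P=0 W=1 U=0 S=0
  → PAGE_NOT_PRESENT  (1 entries read)

TLB: [["0x1801", "0x19"], ["0xC07", "0x1C"]]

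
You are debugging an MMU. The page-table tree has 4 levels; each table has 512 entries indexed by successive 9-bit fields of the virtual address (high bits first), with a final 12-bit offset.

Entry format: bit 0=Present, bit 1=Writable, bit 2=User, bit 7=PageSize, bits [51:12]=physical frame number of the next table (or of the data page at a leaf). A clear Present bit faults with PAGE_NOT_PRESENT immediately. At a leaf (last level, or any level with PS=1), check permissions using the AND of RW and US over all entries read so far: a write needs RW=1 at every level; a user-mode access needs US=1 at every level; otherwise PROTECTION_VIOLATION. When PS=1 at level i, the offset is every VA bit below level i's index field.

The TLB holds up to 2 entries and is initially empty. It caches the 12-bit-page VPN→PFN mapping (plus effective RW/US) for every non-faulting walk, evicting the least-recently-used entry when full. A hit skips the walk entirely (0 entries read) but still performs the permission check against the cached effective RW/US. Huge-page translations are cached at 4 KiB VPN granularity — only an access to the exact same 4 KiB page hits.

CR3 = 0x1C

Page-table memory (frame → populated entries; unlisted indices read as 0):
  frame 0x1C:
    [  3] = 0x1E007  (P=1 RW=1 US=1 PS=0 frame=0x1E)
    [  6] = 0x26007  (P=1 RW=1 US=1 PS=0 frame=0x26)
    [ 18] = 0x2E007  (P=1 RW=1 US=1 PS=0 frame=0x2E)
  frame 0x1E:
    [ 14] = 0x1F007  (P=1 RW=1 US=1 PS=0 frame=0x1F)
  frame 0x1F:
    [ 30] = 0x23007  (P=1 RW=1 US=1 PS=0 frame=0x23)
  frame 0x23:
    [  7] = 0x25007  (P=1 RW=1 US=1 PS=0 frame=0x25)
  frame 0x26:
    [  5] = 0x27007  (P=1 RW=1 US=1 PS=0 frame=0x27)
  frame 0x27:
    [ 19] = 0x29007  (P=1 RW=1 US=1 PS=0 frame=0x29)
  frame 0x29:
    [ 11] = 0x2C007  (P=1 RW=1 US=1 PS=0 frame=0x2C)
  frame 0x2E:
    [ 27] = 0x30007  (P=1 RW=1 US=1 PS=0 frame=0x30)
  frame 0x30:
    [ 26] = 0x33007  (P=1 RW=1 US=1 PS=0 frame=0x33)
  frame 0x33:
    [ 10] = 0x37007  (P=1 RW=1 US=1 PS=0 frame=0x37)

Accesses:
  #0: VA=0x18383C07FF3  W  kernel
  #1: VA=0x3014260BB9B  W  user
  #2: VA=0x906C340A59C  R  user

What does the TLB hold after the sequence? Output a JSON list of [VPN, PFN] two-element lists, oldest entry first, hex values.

Walk each access:
#0 VA=0x18383C07FF3 (w,kernel):
  L0 @0x1C[3] → 0x1E007  P=1,RW=1,US=1,PS=0
  L1 @0x1E[14] → 0x1F007  P=1,RW=1,US=1,PS=0
  L2 @0x1F[30] → 0x23007  P=1,RW=1,US=1,PS=0
  L3 @0x23[7] → 0x25007  P=1,RW=1,US=1,PS=0
  ✓ 0x25FF3  — 4 lookups
#1 VA=0x3014260BB9B (w,user):
  L0 @0x1C[6] → 0x26007  P=1,RW=1,US=1,PS=0
  L1 @0x26[5] → 0x27007  P=1,RW=1,US=1,PS=0
  L2 @0x27[19] → 0x29007  P=1,RW=1,US=1,PS=0
  L3 @0x29[11] → 0x2C007  P=1,RW=1,US=1,PS=0
  ✓ 0x2CB9B  — 4 lookups
#2 VA=0x906C340A59C (r,user):
  L0 @0x1C[18] → 0x2E007  P=1,RW=1,US=1,PS=0
  L1 @0x2E[27] → 0x30007  P=1,RW=1,US=1,PS=0
  L2 @0x30[26] → 0x33007  P=1,RW=1,US=1,PS=0
  L3 @0x33[10] → 0x37007  P=1,RW=1,US=1,PS=0
  ✓ 0x3759C  — 4 lookups

TLB: [["0x3014260B", "0x2C"], ["0x906C340A", "0x37"]]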